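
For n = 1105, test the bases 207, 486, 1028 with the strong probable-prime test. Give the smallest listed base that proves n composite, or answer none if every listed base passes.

207

n − 1 = 1104 = 2^4 · 69, so s = 4 and d = 69.
Base 207: x_0 = 207^69 mod 1105 = 532. x_0 is neither 1 nor 1104, so continue squaring. x_1 = 532^2 mod 1105 = 144. x_2 = 144^2 mod 1105 = 846. x_3 = 846^2 mod 1105 = 781. Reached i = s−1 = 3 without hitting −1: 207 is a Miller–Rabin witness and 1105 is composite.
Base 486: x_0 = 486^69 mod 1105 = 941. x_0 is neither 1 nor 1104, so continue squaring. x_1 = 941^2 mod 1105 = 376. x_2 = 376^2 mod 1105 = 1041. x_3 = 1041^2 mod 1105 = 781. Reached i = s−1 = 3 without hitting −1: 486 is a Miller–Rabin witness and 1105 is composite.
Base 1028: x_0 = 1028^69 mod 1105 = 638. x_0 is neither 1 nor 1104, so continue squaring. x_1 = 638^2 mod 1105 = 404. x_2 = 404^2 mod 1105 = 781. x_3 = 781^2 mod 1105 = 1. x_3 = 1 but x_2 ≠ ±1, a nontrivial square root of 1 — 1028 is a witness and 1105 is composite.
The smallest witness among the given bases is 207.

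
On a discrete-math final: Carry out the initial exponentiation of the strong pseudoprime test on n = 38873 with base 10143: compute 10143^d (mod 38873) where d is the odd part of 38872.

24271

n − 1 = 38872 = 2^3 · 4859, so s = 3 and d = 4859.
10143^4859 mod 38873 = 24271.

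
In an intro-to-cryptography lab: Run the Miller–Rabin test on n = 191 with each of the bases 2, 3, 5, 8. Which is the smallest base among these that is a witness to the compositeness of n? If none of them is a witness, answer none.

n − 1 = 190 = 2^1 · 95, so s = 1 and d = 95.
Base 2: x_0 = 2^95 mod 191 = 1. x_0 = 1, so 2 is not a witness.
Base 3: x_0 = 3^95 mod 191 = 1. x_0 = 1, so 3 is not a witness.
Base 5: x_0 = 5^95 mod 191 = 1. x_0 = 1, so 5 is not a witness.
Base 8: x_0 = 8^95 mod 191 = 1. x_0 = 1, so 8 is not a witness.
No listed base is a witness for 191.

none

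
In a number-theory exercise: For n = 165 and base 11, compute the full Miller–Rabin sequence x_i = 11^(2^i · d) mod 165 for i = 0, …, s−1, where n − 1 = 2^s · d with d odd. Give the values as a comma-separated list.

11, 121

n − 1 = 164 = 2^2 · 41, so s = 2 and d = 41.
x_0 = 11^41 mod 165 = 11.
x_1 = 11^2 mod 165 = 121.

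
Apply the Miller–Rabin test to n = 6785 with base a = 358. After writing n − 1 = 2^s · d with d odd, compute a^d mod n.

n − 1 = 6784 = 2^7 · 53, so s = 7 and d = 53.
Repeated squaring mod 6785: 358^1 ≡ 358, 358^2 ≡ 6034, 358^4 ≡ 846, 358^8 ≡ 3291, 358^16 ≡ 1821, 358^32 ≡ 4961.
53 = 32 + 16 + 4 + 1, so 358^53 ≡ 4961·1821·846·358 ≡ 5178 (mod 6785).

5178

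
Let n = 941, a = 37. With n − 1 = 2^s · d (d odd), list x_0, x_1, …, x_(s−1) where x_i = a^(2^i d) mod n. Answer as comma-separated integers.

940, 1

n − 1 = 940 = 2^2 · 235, so s = 2 and d = 235.
x_0 = 37^235 mod 941 = 940.
x_1 = 940^2 mod 941 = 1.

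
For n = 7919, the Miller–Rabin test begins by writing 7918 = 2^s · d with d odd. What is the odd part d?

Halving: 7918 → 3959; 3959 is odd.
So 7918 = 2^1 · 3959.

3959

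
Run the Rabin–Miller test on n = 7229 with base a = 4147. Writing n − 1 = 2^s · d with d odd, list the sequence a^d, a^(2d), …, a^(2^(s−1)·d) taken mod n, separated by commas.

n − 1 = 7228 = 2^2 · 1807, so s = 2 and d = 1807.
x_0 = 4147^1807 mod 7229 = 1.
x_1 = 1^2 mod 7229 = 1.

1, 1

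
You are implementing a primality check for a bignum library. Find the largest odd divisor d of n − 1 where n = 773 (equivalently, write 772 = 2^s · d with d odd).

Halving: 772 → 386 → 193; 193 is odd.
So 772 = 2^2 · 193.

193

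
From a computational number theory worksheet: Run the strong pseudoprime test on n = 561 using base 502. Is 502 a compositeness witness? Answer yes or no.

n − 1 = 560 = 2^4 · 35, so s = 4 and d = 35.
x_0 = 502^35 mod 561 = 406.
x_0 is neither 1 nor 560, so continue squaring.
x_1 = 406^2 mod 561 = 463.
x_2 = 463^2 mod 561 = 67.
x_3 = 67^2 mod 561 = 1.
x_3 = 1 but x_2 ≠ ±1, a nontrivial square root of 1 — 502 is a witness and 561 is composite.

yes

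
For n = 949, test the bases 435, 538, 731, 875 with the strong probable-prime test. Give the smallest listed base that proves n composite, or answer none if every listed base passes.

n − 1 = 948 = 2^2 · 237, so s = 2 and d = 237.
Base 435: x_0 = 435^237 mod 949 = 538. x_0 is neither 1 nor 948, so continue squaring. x_1 = 538^2 mod 949 = 948. x_1 ≡ −1, so 435 is not a witness.
Base 538: x_0 = 538^237 mod 949 = 538. x_0 is neither 1 nor 948, so continue squaring. x_1 = 538^2 mod 949 = 948. x_1 ≡ −1, so 538 is not a witness.
Base 731: x_0 = 731^237 mod 949 = 1. x_0 = 1, so 731 is not a witness.
Base 875: x_0 = 875^237 mod 949 = 948. x_0 = 948 ≡ −1, so 875 is not a witness.
No listed base is a witness for 949.

none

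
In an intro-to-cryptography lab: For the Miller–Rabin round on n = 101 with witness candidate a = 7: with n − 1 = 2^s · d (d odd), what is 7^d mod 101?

n − 1 = 100 = 2^2 · 25, so s = 2 and d = 25.
Repeated squaring mod 101: 7^1 ≡ 7, 7^2 ≡ 49, 7^4 ≡ 78, 7^8 ≡ 24, 7^16 ≡ 71.
25 = 16 + 8 + 1, so 7^25 ≡ 71·24·7 ≡ 10 (mod 101).

10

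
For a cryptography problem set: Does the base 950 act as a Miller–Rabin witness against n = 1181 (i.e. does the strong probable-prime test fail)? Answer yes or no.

n − 1 = 1180 = 2^2 · 295, so s = 2 and d = 295.
x_0 = 950^295 mod 1181 = 1.
x_0 = 1, so 950 is not a witness.

no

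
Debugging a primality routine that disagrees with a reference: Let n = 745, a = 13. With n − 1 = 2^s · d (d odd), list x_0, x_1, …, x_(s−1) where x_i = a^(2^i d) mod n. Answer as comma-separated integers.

n − 1 = 744 = 2^3 · 93, so s = 3 and d = 93.
x_0 = 13^93 mod 745 = 358.
x_1 = 358^2 mod 745 = 24.
x_2 = 24^2 mod 745 = 576.

358, 24, 576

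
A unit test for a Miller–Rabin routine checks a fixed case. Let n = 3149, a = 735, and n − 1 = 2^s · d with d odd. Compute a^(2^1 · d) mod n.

n − 1 = 3148 = 2^2 · 787, so s = 2 and d = 787.
x_0 = 735^787 mod 3149 = 1564.
x_1 = 1564^2 mod 3149 = 2472.

2472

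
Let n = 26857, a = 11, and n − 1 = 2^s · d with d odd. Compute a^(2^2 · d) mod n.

6950

n − 1 = 26856 = 2^3 · 3357, so s = 3 and d = 3357.
Repeated squaring mod 26857: 11^1 ≡ 11, 11^2 ≡ 121, 11^4 ≡ 14641, 11^8 ≡ 13164, 11^16 ≡ 9532, 11^32 ≡ 1793, 11^64 ≡ 18866, 11^128 ≡ 16992, 11^256 ≡ 15314, 11^512 ≡ 3272, 11^1024 ≡ 16898, 11^2048 ≡ 25637.
3357 = 2048 + 1024 + 256 + 16 + 8 + 4 + 1, so 11^3357 ≡ 25637·16898·15314·9532·13164·14641·11 ≡ 20991 (mod 26857).
x_0 = 20991.
x_1 = 20991^2 mod 26857 = 6139.
x_2 = 6139^2 mod 26857 = 6950.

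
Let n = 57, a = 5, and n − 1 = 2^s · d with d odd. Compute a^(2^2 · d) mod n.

n − 1 = 56 = 2^3 · 7, so s = 3 and d = 7.
x_0 = 5^7 mod 57 = 35.
x_1 = 35^2 mod 57 = 28.
x_2 = 28^2 mod 57 = 43.

43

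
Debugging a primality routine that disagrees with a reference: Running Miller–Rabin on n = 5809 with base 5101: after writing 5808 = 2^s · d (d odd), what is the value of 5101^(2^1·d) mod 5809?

n − 1 = 5808 = 2^4 · 363, so s = 4 and d = 363.
x_0 = 5101^363 mod 5809 = 3760.
x_1 = 3760^2 mod 5809 = 4303.

4303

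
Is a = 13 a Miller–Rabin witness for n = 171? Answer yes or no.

n − 1 = 170 = 2^1 · 85, so s = 1 and d = 85.
x_0 = 13^85 mod 171 = 148.
x_0 ∉ {1, 170} and s = 1, so 13 is a Miller–Rabin witness and 171 is composite.

yes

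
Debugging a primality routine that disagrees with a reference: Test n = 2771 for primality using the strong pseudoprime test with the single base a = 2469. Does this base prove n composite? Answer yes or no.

n − 1 = 2770 = 2^1 · 1385, so s = 1 and d = 1385.
Repeated squaring mod 2771: 2469^1 ≡ 2469, 2469^2 ≡ 2532, 2469^4 ≡ 1701, 2469^8 ≡ 477, 2469^16 ≡ 307, 2469^32 ≡ 35, 2469^64 ≡ 1225, 2469^128 ≡ 1514, 2469^256 ≡ 579, 2469^512 ≡ 2721, 2469^1024 ≡ 2500.
1385 = 1024 + 256 + 64 + 32 + 8 + 1, so 2469^1385 ≡ 2500·579·1225·35·477·2469 ≡ 803 (mod 2771).
x_0 = 2469^1385 mod 2771 = 803.
x_0 ∉ {1, 2770} and s = 1, so 2469 is a Miller–Rabin witness and 2771 is composite.

yes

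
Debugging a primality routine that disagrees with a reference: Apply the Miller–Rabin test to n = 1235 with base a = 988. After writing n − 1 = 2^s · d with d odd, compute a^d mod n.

988

n − 1 = 1234 = 2^1 · 617, so s = 1 and d = 617.
988^617 mod 1235 = 988.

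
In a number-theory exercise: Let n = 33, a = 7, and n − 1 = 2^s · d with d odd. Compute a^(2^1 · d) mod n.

16

n − 1 = 32 = 2^5 · 1, so s = 5 and d = 1.
x_0 = 7^1 mod 33 = 7.
x_1 = 7^2 mod 33 = 16.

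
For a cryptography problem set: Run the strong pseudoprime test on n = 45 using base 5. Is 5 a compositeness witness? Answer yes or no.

yes

n − 1 = 44 = 2^2 · 11, so s = 2 and d = 11.
x_0 = 5^11 mod 45 = 20.
x_0 is neither 1 nor 44, so continue squaring.
x_1 = 20^2 mod 45 = 40.
Reached i = s−1 = 1 without hitting −1: 5 is a Miller–Rabin witness and 45 is composite.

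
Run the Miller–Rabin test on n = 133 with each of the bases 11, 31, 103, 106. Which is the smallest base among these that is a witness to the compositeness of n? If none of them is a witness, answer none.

none

n − 1 = 132 = 2^2 · 33, so s = 2 and d = 33.
Base 11: x_0 = 11^33 mod 133 = 1. x_0 = 1, so 11 is not a witness.
Base 31: x_0 = 31^33 mod 133 = 132. x_0 = 132 ≡ −1, so 31 is not a witness.
Base 103: x_0 = 103^33 mod 133 = 132. x_0 = 132 ≡ −1, so 103 is not a witness.
Base 106: x_0 = 106^33 mod 133 = 1. x_0 = 1, so 106 is not a witness.
No listed base is a witness for 133.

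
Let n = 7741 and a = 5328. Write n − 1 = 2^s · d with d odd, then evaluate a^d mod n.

n − 1 = 7740 = 2^2 · 1935, so s = 2 and d = 1935.
By repeated squaring, 5328^1935 ≡ 4542 (mod 7741).

4542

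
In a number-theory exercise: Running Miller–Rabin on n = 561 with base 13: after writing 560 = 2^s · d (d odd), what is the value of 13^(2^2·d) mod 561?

n − 1 = 560 = 2^4 · 35, so s = 4 and d = 35.
Repeated squaring mod 561: 13^1 ≡ 13, 13^2 ≡ 169, 13^4 ≡ 511, 13^8 ≡ 256, 13^16 ≡ 460, 13^32 ≡ 103.
35 = 32 + 2 + 1, so 13^35 ≡ 103·169·13 ≡ 208 (mod 561).
x_0 = 208.
x_1 = 208^2 mod 561 = 67.
x_2 = 67^2 mod 561 = 1.

1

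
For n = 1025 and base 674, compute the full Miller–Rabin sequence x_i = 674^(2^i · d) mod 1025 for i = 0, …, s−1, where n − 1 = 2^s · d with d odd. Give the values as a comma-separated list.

n − 1 = 1024 = 2^10 · 1, so s = 10 and d = 1.
x_0 = 674^1 mod 1025 = 674.
x_1 = 674^2 mod 1025 = 201.
x_2 = 201^2 mod 1025 = 426.
x_3 = 426^2 mod 1025 = 51.
x_4 = 51^2 mod 1025 = 551.
x_5 = 551^2 mod 1025 = 201.
x_6 = 201^2 mod 1025 = 426.
x_7 = 426^2 mod 1025 = 51.
x_8 = 51^2 mod 1025 = 551.
x_9 = 551^2 mod 1025 = 201.

674, 201, 426, 51, 551, 201, 426, 51, 551, 201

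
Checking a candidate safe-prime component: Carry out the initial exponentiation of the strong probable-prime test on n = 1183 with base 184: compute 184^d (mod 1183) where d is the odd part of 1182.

736

n − 1 = 1182 = 2^1 · 591, so s = 1 and d = 591.
184^591 mod 1183 = 736.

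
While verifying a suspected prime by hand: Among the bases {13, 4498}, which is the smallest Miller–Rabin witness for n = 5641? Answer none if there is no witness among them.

none

n − 1 = 5640 = 2^3 · 705, so s = 3 and d = 705.
Base 13: x_0 = 13^705 mod 5641 = 1429. x_0 is neither 1 nor 5640, so continue squaring. x_1 = 1429^2 mod 5641 = 5640. x_1 ≡ −1, so 13 is not a witness.
Base 4498: x_0 = 4498^705 mod 5641 = 5058. x_0 is neither 1 nor 5640, so continue squaring. x_1 = 5058^2 mod 5641 = 1429. x_2 = 1429^2 mod 5641 = 5640. x_2 ≡ −1, so 4498 is not a witness.
No listed base is a witness for 5641.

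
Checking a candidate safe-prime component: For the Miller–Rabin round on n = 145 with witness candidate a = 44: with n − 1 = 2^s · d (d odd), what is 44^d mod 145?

n − 1 = 144 = 2^4 · 9, so s = 4 and d = 9.
By repeated squaring, 44^9 ≡ 84 (mod 145).

84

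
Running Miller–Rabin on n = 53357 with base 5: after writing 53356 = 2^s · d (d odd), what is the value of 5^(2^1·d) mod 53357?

39871

n − 1 = 53356 = 2^2 · 13339, so s = 2 and d = 13339.
By repeated squaring, 5^13339 ≡ 48324 (mod 53357).
x_0 = 48324.
x_1 = 48324^2 mod 53357 = 39871.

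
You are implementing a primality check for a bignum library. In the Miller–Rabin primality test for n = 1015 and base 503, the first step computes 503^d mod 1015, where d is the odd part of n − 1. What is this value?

797

n − 1 = 1014 = 2^1 · 507, so s = 1 and d = 507.
Repeated squaring mod 1015: 503^1 ≡ 503, 503^2 ≡ 274, 503^4 ≡ 981, 503^8 ≡ 141, 503^16 ≡ 596, 503^32 ≡ 981, 503^64 ≡ 141, 503^128 ≡ 596, 503^256 ≡ 981.
507 = 256 + 128 + 64 + 32 + 16 + 8 + 2 + 1, so 503^507 ≡ 981·596·141·981·596·141·274·503 ≡ 797 (mod 1015).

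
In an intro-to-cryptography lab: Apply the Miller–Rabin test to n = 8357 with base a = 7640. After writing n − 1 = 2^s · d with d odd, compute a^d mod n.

6156

n − 1 = 8356 = 2^2 · 2089, so s = 2 and d = 2089.
Repeated squaring mod 8357: 7640^1 ≡ 7640, 7640^2 ≡ 4312, 7640^4 ≡ 7376, 7640^8 ≡ 1306, 7640^16 ≡ 808, 7640^32 ≡ 1018, 7640^64 ≡ 56, 7640^128 ≡ 3136, 7640^256 ≡ 6664, 7640^512 ≡ 8155, 7640^1024 ≡ 7376, 7640^2048 ≡ 1306.
2089 = 2048 + 32 + 8 + 1, so 7640^2089 ≡ 1306·1018·1306·7640 ≡ 6156 (mod 8357).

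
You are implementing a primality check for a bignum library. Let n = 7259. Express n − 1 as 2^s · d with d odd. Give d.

3629

Halving: 7258 → 3629; 3629 is odd.
So 7258 = 2^1 · 3629.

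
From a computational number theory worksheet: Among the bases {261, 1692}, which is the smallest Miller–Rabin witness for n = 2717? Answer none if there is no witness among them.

n − 1 = 2716 = 2^2 · 679, so s = 2 and d = 679.
Base 261: x_0 = 261^679 mod 2717 = 40. x_0 is neither 1 nor 2716, so continue squaring. x_1 = 40^2 mod 2717 = 1600. Reached i = s−1 = 1 without hitting −1: 261 is a Miller–Rabin witness and 2717 is composite.
Base 1692: x_0 = 1692^679 mod 2717 = 115. x_0 is neither 1 nor 2716, so continue squaring. x_1 = 115^2 mod 2717 = 2357. Reached i = s−1 = 1 without hitting −1: 1692 is a Miller–Rabin witness and 2717 is composite.
The smallest witness among the given bases is 261.

261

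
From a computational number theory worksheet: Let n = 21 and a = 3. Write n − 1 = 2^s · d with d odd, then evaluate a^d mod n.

n − 1 = 20 = 2^2 · 5, so s = 2 and d = 5.
Repeated squaring mod 21: 3^1 ≡ 3, 3^2 ≡ 9, 3^4 ≡ 18.
5 = 4 + 1, so 3^5 ≡ 18·3 ≡ 12 (mod 21).

12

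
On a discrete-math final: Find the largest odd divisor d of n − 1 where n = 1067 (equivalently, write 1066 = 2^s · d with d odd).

Halving: 1066 → 533; 533 is odd.
So 1066 = 2^1 · 533.

533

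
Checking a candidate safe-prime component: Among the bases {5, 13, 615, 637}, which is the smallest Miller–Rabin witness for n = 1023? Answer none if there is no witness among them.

n − 1 = 1022 = 2^1 · 511, so s = 1 and d = 511.
Base 5: x_0 = 5^511 mod 1023 = 5. x_0 ∉ {1, 1022} and s = 1, so 5 is a Miller–Rabin witness and 1023 is composite.
Base 13: x_0 = 13^511 mod 1023 = 13. x_0 ∉ {1, 1022} and s = 1, so 13 is a Miller–Rabin witness and 1023 is composite.
Base 615: x_0 = 615^511 mod 1023 = 615. x_0 ∉ {1, 1022} and s = 1, so 615 is a Miller–Rabin witness and 1023 is composite.
Base 637: x_0 = 637^511 mod 1023 = 637. x_0 ∉ {1, 1022} and s = 1, so 637 is a Miller–Rabin witness and 1023 is composite.
The smallest witness among the given bases is 5.

5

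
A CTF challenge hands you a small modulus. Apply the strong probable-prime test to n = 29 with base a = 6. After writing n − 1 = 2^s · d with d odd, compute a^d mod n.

n − 1 = 28 = 2^2 · 7, so s = 2 and d = 7.
6^7 mod 29 = 28.

28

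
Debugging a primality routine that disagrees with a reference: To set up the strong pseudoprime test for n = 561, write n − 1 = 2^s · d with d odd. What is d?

35

Halving: 560 → 280 → 140 → 70 → 35; 35 is odd.
So 560 = 2^4 · 35.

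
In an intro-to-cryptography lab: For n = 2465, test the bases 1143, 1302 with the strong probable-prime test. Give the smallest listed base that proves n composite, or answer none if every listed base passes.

1302

n − 1 = 2464 = 2^5 · 77, so s = 5 and d = 77.
Base 1143: x_0 = 1143^77 mod 2465 = 1143. x_0 is neither 1 nor 2464, so continue squaring. x_1 = 1143^2 mod 2465 = 2464. x_1 ≡ −1, so 1143 is not a witness.
Base 1302: x_0 = 1302^77 mod 2465 = 2187. x_0 is neither 1 nor 2464, so continue squaring. x_1 = 2187^2 mod 2465 = 869. x_2 = 869^2 mod 2465 = 871. x_3 = 871^2 mod 2465 = 1886. x_4 = 1886^2 mod 2465 = 1. x_4 = 1 but x_3 ≠ ±1, a nontrivial square root of 1 — 1302 is a witness and 2465 is composite.
The smallest witness among the given bases is 1302.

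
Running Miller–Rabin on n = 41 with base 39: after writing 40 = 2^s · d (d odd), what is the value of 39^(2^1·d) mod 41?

40

n − 1 = 40 = 2^3 · 5, so s = 3 and d = 5.
Repeated squaring mod 41: 39^1 ≡ 39, 39^2 ≡ 4, 39^4 ≡ 16.
5 = 4 + 1, so 39^5 ≡ 16·39 ≡ 9 (mod 41).
x_0 = 9.
x_1 = 9^2 mod 41 = 40.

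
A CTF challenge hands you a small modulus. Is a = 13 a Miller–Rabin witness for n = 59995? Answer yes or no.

yes

n − 1 = 59994 = 2^1 · 29997, so s = 1 and d = 29997.
x_0 = 13^29997 mod 59995 = 35828.
x_0 ∉ {1, 59994} and s = 1, so 13 is a Miller–Rabin witness and 59995 is composite.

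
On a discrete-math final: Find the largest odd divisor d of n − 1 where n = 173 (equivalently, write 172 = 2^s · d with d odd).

43

Halving: 172 → 86 → 43; 43 is odd.
So 172 = 2^2 · 43.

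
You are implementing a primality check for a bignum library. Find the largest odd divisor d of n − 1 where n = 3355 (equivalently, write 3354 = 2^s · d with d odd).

Halving: 3354 → 1677; 1677 is odd.
So 3354 = 2^1 · 1677.

1677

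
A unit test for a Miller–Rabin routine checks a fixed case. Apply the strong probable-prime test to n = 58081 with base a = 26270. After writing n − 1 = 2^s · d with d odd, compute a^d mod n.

51816

n − 1 = 58080 = 2^5 · 1815, so s = 5 and d = 1815.
Repeated squaring mod 58081: 26270^1 ≡ 26270, 26270^2 ≡ 52539, 26270^4 ≡ 46996, 26270^8 ≡ 35910, 26270^16 ≡ 13738, 26270^32 ≡ 27475, 26270^64 ≡ 54949, 26270^128 ≡ 51816, 26270^256 ≡ 45550, 26270^512 ≡ 33018, 26270^1024 ≡ 7954.
1815 = 1024 + 512 + 256 + 16 + 4 + 2 + 1, so 26270^1815 ≡ 7954·33018·45550·13738·46996·52539·26270 ≡ 51816 (mod 58081).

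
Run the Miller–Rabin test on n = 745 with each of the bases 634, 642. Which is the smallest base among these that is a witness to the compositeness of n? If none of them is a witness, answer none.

n − 1 = 744 = 2^3 · 93, so s = 3 and d = 93.
Base 634: x_0 = 634^93 mod 745 = 199. x_0 is neither 1 nor 744, so continue squaring. x_1 = 199^2 mod 745 = 116. x_2 = 116^2 mod 745 = 46. Reached i = s−1 = 2 without hitting −1: 634 is a Miller–Rabin witness and 745 is composite.
Base 642: x_0 = 642^93 mod 745 = 182. x_0 is neither 1 nor 744, so continue squaring. x_1 = 182^2 mod 745 = 344. x_2 = 344^2 mod 745 = 626. Reached i = s−1 = 2 without hitting −1: 642 is a Miller–Rabin witness and 745 is composite.
The smallest witness among the given bases is 634.

634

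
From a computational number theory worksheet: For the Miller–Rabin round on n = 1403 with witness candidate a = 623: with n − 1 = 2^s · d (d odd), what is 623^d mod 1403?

n − 1 = 1402 = 2^1 · 701, so s = 1 and d = 701.
623^701 mod 1403 = 1084.

1084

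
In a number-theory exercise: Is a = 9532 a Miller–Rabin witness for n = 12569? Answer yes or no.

n − 1 = 12568 = 2^3 · 1571, so s = 3 and d = 1571.
By repeated squaring, 9532^1571 ≡ 11570 (mod 12569).
x_0 = 9532^1571 mod 12569 = 11570.
x_0 is neither 1 nor 12568, so continue squaring.
x_1 = 11570^2 mod 12569 = 5050.
x_2 = 5050^2 mod 12569 = 12568.
x_2 ≡ −1, so 9532 is not a witness.

no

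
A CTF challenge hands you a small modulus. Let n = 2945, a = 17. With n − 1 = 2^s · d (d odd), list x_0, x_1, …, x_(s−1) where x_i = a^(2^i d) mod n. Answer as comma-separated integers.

n − 1 = 2944 = 2^7 · 23, so s = 7 and d = 23.
x_0 = 17^23 mod 2945 = 633.
x_1 = 633^2 mod 2945 = 169.
x_2 = 169^2 mod 2945 = 2056.
x_3 = 2056^2 mod 2945 = 1061.
x_4 = 1061^2 mod 2945 = 731.
x_5 = 731^2 mod 2945 = 1316.
x_6 = 1316^2 mod 2945 = 196.

633, 169, 2056, 1061, 731, 1316, 196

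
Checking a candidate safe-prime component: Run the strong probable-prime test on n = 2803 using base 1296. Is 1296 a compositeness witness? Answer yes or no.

no

n − 1 = 2802 = 2^1 · 1401, so s = 1 and d = 1401.
x_0 = 1296^1401 mod 2803 = 1.
x_0 = 1, so 1296 is not a witness.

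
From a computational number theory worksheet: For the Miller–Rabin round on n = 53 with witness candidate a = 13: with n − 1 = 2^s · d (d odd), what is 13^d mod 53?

1

n − 1 = 52 = 2^2 · 13, so s = 2 and d = 13.
13^13 mod 53 = 1.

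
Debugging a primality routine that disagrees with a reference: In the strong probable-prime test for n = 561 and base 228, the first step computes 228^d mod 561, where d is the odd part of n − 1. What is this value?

54

n − 1 = 560 = 2^4 · 35, so s = 4 and d = 35.
228^35 mod 561 = 54.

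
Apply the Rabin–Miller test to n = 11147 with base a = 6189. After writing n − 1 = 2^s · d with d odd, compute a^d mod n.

10382

n − 1 = 11146 = 2^1 · 5573, so s = 1 and d = 5573.
Repeated squaring mod 11147: 6189^1 ≡ 6189, 6189^2 ≡ 2629, 6189^4 ≡ 501, 6189^8 ≡ 5767, 6189^16 ≡ 6788, 6189^32 ≡ 6393, 6189^64 ≡ 5547, 6189^128 ≡ 3489, 6189^256 ≡ 597, 6189^512 ≡ 10852, 6189^1024 ≡ 8996, 6189^2048 ≡ 796, 6189^4096 ≡ 9384.
5573 = 4096 + 1024 + 256 + 128 + 64 + 4 + 1, so 6189^5573 ≡ 9384·8996·597·3489·5547·501·6189 ≡ 10382 (mod 11147).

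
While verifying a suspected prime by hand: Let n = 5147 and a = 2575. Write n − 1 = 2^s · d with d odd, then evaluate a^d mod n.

n − 1 = 5146 = 2^1 · 2573, so s = 1 and d = 2573.
Repeated squaring mod 5147: 2575^1 ≡ 2575, 2575^2 ≡ 1289, 2575^4 ≡ 4187, 2575^8 ≡ 287, 2575^16 ≡ 17, 2575^32 ≡ 289, 2575^64 ≡ 1169, 2575^128 ≡ 2606, 2575^256 ≡ 2343, 2575^512 ≡ 2947, 2575^1024 ≡ 1820, 2575^2048 ≡ 2879.
2573 = 2048 + 512 + 8 + 4 + 1, so 2575^2573 ≡ 2879·2947·287·4187·2575 ≡ 5146 (mod 5147).

5146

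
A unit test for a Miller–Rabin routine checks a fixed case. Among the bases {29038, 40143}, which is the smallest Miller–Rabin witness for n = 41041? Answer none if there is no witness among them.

40143

n − 1 = 41040 = 2^4 · 2565, so s = 4 and d = 2565.
Base 29038: x_0 = 29038^2565 mod 41041 = 1. x_0 = 1, so 29038 is not a witness.
Base 40143: x_0 = 40143^2565 mod 41041 = 3730. x_0 is neither 1 nor 41040, so continue squaring. x_1 = 3730^2 mod 41041 = 1. x_1 = 1 but x_0 ≠ ±1, a nontrivial square root of 1 — 40143 is a witness and 41041 is composite.
The smallest witness among the given bases is 40143.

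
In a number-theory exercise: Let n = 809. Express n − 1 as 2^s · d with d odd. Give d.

101

Halving: 808 → 404 → 202 → 101; 101 is odd.
So 808 = 2^3 · 101.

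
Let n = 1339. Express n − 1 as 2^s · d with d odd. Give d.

Halving: 1338 → 669; 669 is odd.
So 1338 = 2^1 · 669.

669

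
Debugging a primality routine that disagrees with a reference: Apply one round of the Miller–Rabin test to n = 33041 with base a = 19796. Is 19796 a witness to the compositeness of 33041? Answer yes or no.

n − 1 = 33040 = 2^4 · 2065, so s = 4 and d = 2065.
x_0 = 19796^2065 mod 33041 = 23348.
x_0 is neither 1 nor 33040, so continue squaring.
x_1 = 23348^2 mod 33041 = 18686.
x_2 = 18686^2 mod 33041 = 22349.
x_3 = 22349^2 mod 33041 = 30045.
Reached i = s−1 = 3 without hitting −1: 19796 is a Miller–Rabin witness and 33041 is composite.

yes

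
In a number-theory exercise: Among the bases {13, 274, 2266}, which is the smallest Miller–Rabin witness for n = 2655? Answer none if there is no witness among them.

n − 1 = 2654 = 2^1 · 1327, so s = 1 and d = 1327.
Base 13: x_0 = 13^1327 mod 2655 = 1282. x_0 ∉ {1, 2654} and s = 1, so 13 is a Miller–Rabin witness and 2655 is composite.
Base 274: x_0 = 274^1327 mod 2655 = 859. x_0 ∉ {1, 2654} and s = 1, so 274 is a Miller–Rabin witness and 2655 is composite.
Base 2266: x_0 = 2266^1327 mod 2655 = 1411. x_0 ∉ {1, 2654} and s = 1, so 2266 is a Miller–Rabin witness and 2655 is composite.
The smallest witness among the given bases is 13.

13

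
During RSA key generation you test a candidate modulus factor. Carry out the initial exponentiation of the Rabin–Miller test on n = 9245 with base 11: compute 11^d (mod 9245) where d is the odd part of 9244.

4526

n − 1 = 9244 = 2^2 · 2311, so s = 2 and d = 2311.
11^2311 mod 9245 = 4526.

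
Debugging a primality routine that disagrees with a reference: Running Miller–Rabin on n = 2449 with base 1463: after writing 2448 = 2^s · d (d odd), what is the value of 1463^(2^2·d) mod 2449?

n − 1 = 2448 = 2^4 · 153, so s = 4 and d = 153.
x_0 = 1463^153 mod 2449 = 960.
x_1 = 960^2 mod 2449 = 776.
x_2 = 776^2 mod 2449 = 2171.

2171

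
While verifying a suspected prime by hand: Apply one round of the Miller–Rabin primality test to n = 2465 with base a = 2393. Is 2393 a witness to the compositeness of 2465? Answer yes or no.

n − 1 = 2464 = 2^5 · 77, so s = 5 and d = 77.
x_0 = 2393^77 mod 2465 = 1288.
x_0 is neither 1 nor 2464, so continue squaring.
x_1 = 1288^2 mod 2465 = 2464.
x_1 ≡ −1, so 2393 is not a witness.

no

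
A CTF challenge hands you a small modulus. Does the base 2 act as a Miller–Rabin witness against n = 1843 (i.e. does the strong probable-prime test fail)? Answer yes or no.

yes

n − 1 = 1842 = 2^1 · 921, so s = 1 and d = 921.
Repeated squaring mod 1843: 2^1 ≡ 2, 2^2 ≡ 4, 2^4 ≡ 16, 2^8 ≡ 256, 2^16 ≡ 1031, 2^32 ≡ 1393, 2^64 ≡ 1613, 2^128 ≡ 1296, 2^256 ≡ 643, 2^512 ≡ 617.
921 = 512 + 256 + 128 + 16 + 8 + 1, so 2^921 ≡ 617·643·1296·1031·256·2 ≡ 27 (mod 1843).
x_0 = 2^921 mod 1843 = 27.
x_0 ∉ {1, 1842} and s = 1, so 2 is a Miller–Rabin witness and 1843 is composite.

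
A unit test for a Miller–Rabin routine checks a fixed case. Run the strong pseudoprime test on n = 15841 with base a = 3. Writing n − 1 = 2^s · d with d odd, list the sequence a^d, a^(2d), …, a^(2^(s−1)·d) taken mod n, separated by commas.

12802, 218, 1, 1, 1

n − 1 = 15840 = 2^5 · 495, so s = 5 and d = 495.
x_0 = 3^495 mod 15841 = 12802.
x_1 = 12802^2 mod 15841 = 218.
x_2 = 218^2 mod 15841 = 1.
x_3 = 1^2 mod 15841 = 1.
x_4 = 1^2 mod 15841 = 1.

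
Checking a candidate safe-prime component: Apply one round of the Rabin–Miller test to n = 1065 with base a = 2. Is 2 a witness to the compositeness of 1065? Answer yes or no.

n − 1 = 1064 = 2^3 · 133, so s = 3 and d = 133.
x_0 = 2^133 mod 1065 = 857.
x_0 is neither 1 nor 1064, so continue squaring.
x_1 = 857^2 mod 1065 = 664.
x_2 = 664^2 mod 1065 = 1051.
Reached i = s−1 = 2 without hitting −1: 2 is a Miller–Rabin witness and 1065 is composite.

yes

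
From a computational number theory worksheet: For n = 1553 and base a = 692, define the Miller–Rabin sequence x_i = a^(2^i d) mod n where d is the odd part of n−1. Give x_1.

339

n − 1 = 1552 = 2^4 · 97, so s = 4 and d = 97.
x_0 = 692^97 mod 1553 = 483.
x_1 = 483^2 mod 1553 = 339.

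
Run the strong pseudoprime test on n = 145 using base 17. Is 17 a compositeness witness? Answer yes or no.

no

n − 1 = 144 = 2^4 · 9, so s = 4 and d = 9.
x_0 = 17^9 mod 145 = 17.
x_0 is neither 1 nor 144, so continue squaring.
x_1 = 17^2 mod 145 = 144.
x_1 ≡ −1, so 17 is not a witness.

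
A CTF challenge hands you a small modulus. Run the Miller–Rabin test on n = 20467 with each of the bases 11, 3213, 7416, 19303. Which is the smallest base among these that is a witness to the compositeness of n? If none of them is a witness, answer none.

11

n − 1 = 20466 = 2^1 · 10233, so s = 1 and d = 10233.
Base 11: x_0 = 11^10233 mod 20467 = 18632. x_0 ∉ {1, 20466} and s = 1, so 11 is a Miller–Rabin witness and 20467 is composite.
Base 3213: x_0 = 3213^10233 mod 20467 = 7942. x_0 ∉ {1, 20466} and s = 1, so 3213 is a Miller–Rabin witness and 20467 is composite.
Base 7416: x_0 = 7416^10233 mod 20467 = 13592. x_0 ∉ {1, 20466} and s = 1, so 7416 is a Miller–Rabin witness and 20467 is composite.
Base 19303: x_0 = 19303^10233 mod 20467 = 18236. x_0 ∉ {1, 20466} and s = 1, so 19303 is a Miller–Rabin witness and 20467 is composite.
The smallest witness among the given bases is 11.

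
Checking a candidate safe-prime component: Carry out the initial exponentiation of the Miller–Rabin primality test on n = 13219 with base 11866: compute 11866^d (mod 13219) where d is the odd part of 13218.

n − 1 = 13218 = 2^1 · 6609, so s = 1 and d = 6609.
By repeated squaring, 11866^6609 ≡ 13218 (mod 13219).

13218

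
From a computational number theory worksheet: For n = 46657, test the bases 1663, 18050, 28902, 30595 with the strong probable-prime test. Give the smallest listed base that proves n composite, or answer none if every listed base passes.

n − 1 = 46656 = 2^6 · 729, so s = 6 and d = 729.
Base 1663: x_0 = 1663^729 mod 46657 = 25869. x_0 is neither 1 nor 46656, so continue squaring. x_1 = 25869^2 mod 46657 = 3810. x_2 = 3810^2 mod 46657 = 5773. x_3 = 5773^2 mod 46657 = 14431. x_4 = 14431^2 mod 46657 = 23570. x_5 = 23570^2 mod 46657 = 1. x_5 = 1 but x_4 ≠ ±1, a nontrivial square root of 1 — 1663 is a witness and 46657 is composite.
Base 18050: x_0 = 18050^729 mod 46657 = 16385. x_0 is neither 1 nor 46656, so continue squaring. x_1 = 16385^2 mod 46657 = 3847. x_2 = 3847^2 mod 46657 = 9140. x_3 = 9140^2 mod 46657 = 23570. x_4 = 23570^2 mod 46657 = 1. x_4 = 1 but x_3 ≠ ±1, a nontrivial square root of 1 — 18050 is a witness and 46657 is composite.
Base 28902: x_0 = 28902^729 mod 46657 = 35452. x_0 is neither 1 nor 46656, so continue squaring. x_1 = 35452^2 mod 46657 = 44695. x_2 = 44695^2 mod 46657 = 23570. x_3 = 23570^2 mod 46657 = 1. x_3 = 1 but x_2 ≠ ±1, a nontrivial square root of 1 — 28902 is a witness and 46657 is composite.
Base 30595: x_0 = 30595^729 mod 46657 = 20610. x_0 is neither 1 nor 46656, so continue squaring. x_1 = 20610^2 mod 46657 = 6772. x_2 = 6772^2 mod 46657 = 42810. x_3 = 42810^2 mod 46657 = 9140. x_4 = 9140^2 mod 46657 = 23570. x_5 = 23570^2 mod 46657 = 1. x_5 = 1 but x_4 ≠ ±1, a nontrivial square root of 1 — 30595 is a witness and 46657 is composite.
The smallest witness among the given bases is 1663.

1663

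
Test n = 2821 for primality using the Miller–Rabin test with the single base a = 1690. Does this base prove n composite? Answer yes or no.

yes

n − 1 = 2820 = 2^2 · 705, so s = 2 and d = 705.
Repeated squaring mod 2821: 1690^1 ≡ 1690, 1690^2 ≡ 1248, 1690^4 ≡ 312, 1690^8 ≡ 1430, 1690^16 ≡ 2496, 1690^32 ≡ 1248, 1690^64 ≡ 312, 1690^128 ≡ 1430, 1690^256 ≡ 2496, 1690^512 ≡ 1248.
705 = 512 + 128 + 64 + 1, so 1690^705 ≡ 1248·1430·312·1690 ≡ 559 (mod 2821).
x_0 = 1690^705 mod 2821 = 559.
x_0 is neither 1 nor 2820, so continue squaring.
x_1 = 559^2 mod 2821 = 2171.
Reached i = s−1 = 1 without hitting −1: 1690 is a Miller–Rabin witness and 2821 is composite.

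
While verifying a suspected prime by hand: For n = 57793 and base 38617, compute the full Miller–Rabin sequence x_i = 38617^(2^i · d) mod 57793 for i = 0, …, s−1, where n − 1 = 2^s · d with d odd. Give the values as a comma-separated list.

36194, 11705, 37615, 57792, 1, 1

n − 1 = 57792 = 2^6 · 903, so s = 6 and d = 903.
x_0 = 38617^903 mod 57793 = 36194.
x_1 = 36194^2 mod 57793 = 11705.
x_2 = 11705^2 mod 57793 = 37615.
x_3 = 37615^2 mod 57793 = 57792.
x_4 = 57792^2 mod 57793 = 1.
x_5 = 1^2 mod 57793 = 1.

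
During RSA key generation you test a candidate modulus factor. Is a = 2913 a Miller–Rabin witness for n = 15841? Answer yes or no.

yes

n − 1 = 15840 = 2^5 · 495, so s = 5 and d = 495.
Repeated squaring mod 15841: 2913^1 ≡ 2913, 2913^2 ≡ 10634, 2913^4 ≡ 8898, 2913^8 ≡ 1086, 2913^16 ≡ 7162, 2913^32 ≡ 1086, 2913^64 ≡ 7162, 2913^128 ≡ 1086, 2913^256 ≡ 7162.
495 = 256 + 128 + 64 + 32 + 8 + 4 + 2 + 1, so 2913^495 ≡ 7162·1086·7162·1086·1086·8898·10634·2913 ≡ 12461 (mod 15841).
x_0 = 2913^495 mod 15841 = 12461.
x_0 is neither 1 nor 15840, so continue squaring.
x_1 = 12461^2 mod 15841 = 3039.
x_2 = 3039^2 mod 15841 = 218.
x_3 = 218^2 mod 15841 = 1.
x_3 = 1 but x_2 ≠ ±1, a nontrivial square root of 1 — 2913 is a witness and 15841 is composite.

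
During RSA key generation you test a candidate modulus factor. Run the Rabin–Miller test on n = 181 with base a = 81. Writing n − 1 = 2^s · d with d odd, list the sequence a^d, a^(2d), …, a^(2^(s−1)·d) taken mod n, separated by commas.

n − 1 = 180 = 2^2 · 45, so s = 2 and d = 45.
x_0 = 81^45 mod 181 = 1.
x_1 = 1^2 mod 181 = 1.

1, 1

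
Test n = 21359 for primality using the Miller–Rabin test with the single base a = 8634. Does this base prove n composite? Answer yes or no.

yes

n − 1 = 21358 = 2^1 · 10679, so s = 1 and d = 10679.
Repeated squaring mod 21359: 8634^1 ≡ 8634, 8634^2 ≡ 3046, 8634^4 ≡ 8310, 8634^8 ≡ 2453, 8634^16 ≡ 15330, 8634^32 ≡ 17182, 8634^64 ≡ 18385, 8634^128 ≡ 2050, 8634^256 ≡ 16136, 8634^512 ≡ 4286, 8634^1024 ≡ 1056, 8634^2048 ≡ 4468, 8634^4096 ≡ 13718, 8634^8192 ≡ 10734.
10679 = 8192 + 2048 + 256 + 128 + 32 + 16 + 4 + 2 + 1, so 8634^10679 ≡ 10734·4468·16136·2050·17182·15330·8310·3046·8634 ≡ 12526 (mod 21359).
x_0 = 8634^10679 mod 21359 = 12526.
x_0 ∉ {1, 21358} and s = 1, so 8634 is a Miller–Rabin witness and 21359 is composite.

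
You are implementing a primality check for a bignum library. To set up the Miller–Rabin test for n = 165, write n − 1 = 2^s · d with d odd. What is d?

Halving: 164 → 82 → 41; 41 is odd.
So 164 = 2^2 · 41.

41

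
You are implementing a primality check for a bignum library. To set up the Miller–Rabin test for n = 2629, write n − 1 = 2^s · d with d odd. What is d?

657

Halving: 2628 → 1314 → 657; 657 is odd.
So 2628 = 2^2 · 657.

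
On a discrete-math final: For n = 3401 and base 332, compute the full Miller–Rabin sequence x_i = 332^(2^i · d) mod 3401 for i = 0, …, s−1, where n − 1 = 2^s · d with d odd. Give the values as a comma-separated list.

632, 1507, 2582

n − 1 = 3400 = 2^3 · 425, so s = 3 and d = 425.
x_0 = 332^425 mod 3401 = 632.
x_1 = 632^2 mod 3401 = 1507.
x_2 = 1507^2 mod 3401 = 2582.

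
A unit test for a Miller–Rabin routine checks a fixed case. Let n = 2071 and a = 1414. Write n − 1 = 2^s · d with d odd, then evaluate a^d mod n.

1899

n − 1 = 2070 = 2^1 · 1035, so s = 1 and d = 1035.
Repeated squaring mod 2071: 1414^1 ≡ 1414, 1414^2 ≡ 881, 1414^4 ≡ 1607, 1414^8 ≡ 1983, 1414^16 ≡ 1531, 1414^32 ≡ 1660, 1414^64 ≡ 1170, 1414^128 ≡ 2040, 1414^256 ≡ 961, 1414^512 ≡ 1926, 1414^1024 ≡ 315.
1035 = 1024 + 8 + 2 + 1, so 1414^1035 ≡ 315·1983·881·1414 ≡ 1899 (mod 2071).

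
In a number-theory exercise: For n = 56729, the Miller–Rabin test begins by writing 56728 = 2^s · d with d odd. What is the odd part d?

7091

Halving: 56728 → 28364 → 14182 → 7091; 7091 is odd.
So 56728 = 2^3 · 7091.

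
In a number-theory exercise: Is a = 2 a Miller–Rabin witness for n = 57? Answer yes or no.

yes

n − 1 = 56 = 2^3 · 7, so s = 3 and d = 7.
x_0 = 2^7 mod 57 = 14.
x_0 is neither 1 nor 56, so continue squaring.
x_1 = 14^2 mod 57 = 25.
x_2 = 25^2 mod 57 = 55.
Reached i = s−1 = 2 without hitting −1: 2 is a Miller–Rabin witness and 57 is composite.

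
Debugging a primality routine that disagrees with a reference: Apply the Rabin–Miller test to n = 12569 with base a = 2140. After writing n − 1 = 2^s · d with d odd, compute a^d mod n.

4781

n − 1 = 12568 = 2^3 · 1571, so s = 3 and d = 1571.
2140^1571 mod 12569 = 4781.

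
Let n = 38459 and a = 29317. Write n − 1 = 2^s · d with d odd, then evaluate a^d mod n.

1

n − 1 = 38458 = 2^1 · 19229, so s = 1 and d = 19229.
29317^19229 mod 38459 = 1.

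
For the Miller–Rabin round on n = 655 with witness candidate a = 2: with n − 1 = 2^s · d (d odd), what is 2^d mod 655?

n − 1 = 654 = 2^1 · 327, so s = 1 and d = 327.
2^327 mod 655 = 258.

258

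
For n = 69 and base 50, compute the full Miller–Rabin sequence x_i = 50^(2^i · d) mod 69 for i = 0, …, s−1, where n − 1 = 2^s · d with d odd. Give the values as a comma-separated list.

n − 1 = 68 = 2^2 · 17, so s = 2 and d = 17.
x_0 = 50^17 mod 69 = 2.
x_1 = 2^2 mod 69 = 4.

2, 4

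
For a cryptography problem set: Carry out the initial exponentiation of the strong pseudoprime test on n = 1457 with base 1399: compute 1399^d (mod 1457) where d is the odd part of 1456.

n − 1 = 1456 = 2^4 · 91, so s = 4 and d = 91.
By repeated squaring, 1399^91 ≡ 252 (mod 1457).

252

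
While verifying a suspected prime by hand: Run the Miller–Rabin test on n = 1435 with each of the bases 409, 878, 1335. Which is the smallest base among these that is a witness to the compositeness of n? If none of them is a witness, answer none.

878

n − 1 = 1434 = 2^1 · 717, so s = 1 and d = 717.
Base 409: x_0 = 409^717 mod 1435 = 1434. x_0 = 1434 ≡ −1, so 409 is not a witness.
Base 878: x_0 = 878^717 mod 1435 = 363. x_0 ∉ {1, 1434} and s = 1, so 878 is a Miller–Rabin witness and 1435 is composite.
Base 1335: x_0 = 1335^717 mod 1435 = 1070. x_0 ∉ {1, 1434} and s = 1, so 1335 is a Miller–Rabin witness and 1435 is composite.
The smallest witness among the given bases is 878.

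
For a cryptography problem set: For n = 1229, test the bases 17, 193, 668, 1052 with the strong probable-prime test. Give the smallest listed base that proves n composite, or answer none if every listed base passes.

n − 1 = 1228 = 2^2 · 307, so s = 2 and d = 307.
Base 17: x_0 = 17^307 mod 1229 = 597. x_0 is neither 1 nor 1228, so continue squaring. x_1 = 597^2 mod 1229 = 1228. x_1 ≡ −1, so 17 is not a witness.
Base 193: x_0 = 193^307 mod 1229 = 597. x_0 is neither 1 nor 1228, so continue squaring. x_1 = 597^2 mod 1229 = 1228. x_1 ≡ −1, so 193 is not a witness.
Base 668: x_0 = 668^307 mod 1229 = 632. x_0 is neither 1 nor 1228, so continue squaring. x_1 = 632^2 mod 1229 = 1228. x_1 ≡ −1, so 668 is not a witness.
Base 1052: x_0 = 1052^307 mod 1229 = 597. x_0 is neither 1 nor 1228, so continue squaring. x_1 = 597^2 mod 1229 = 1228. x_1 ≡ −1, so 1052 is not a witness.
No listed base is a witness for 1229.

none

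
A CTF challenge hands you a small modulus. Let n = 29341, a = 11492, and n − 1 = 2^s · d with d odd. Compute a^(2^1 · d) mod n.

n − 1 = 29340 = 2^2 · 7335, so s = 2 and d = 7335.
x_0 = 11492^7335 mod 29341 = 16237.
x_1 = 16237^2 mod 29341 = 11284.

11284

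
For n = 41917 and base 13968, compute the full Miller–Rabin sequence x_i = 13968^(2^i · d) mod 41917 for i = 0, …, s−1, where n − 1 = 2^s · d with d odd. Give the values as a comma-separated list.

n − 1 = 41916 = 2^2 · 10479, so s = 2 and d = 10479.
x_0 = 13968^10479 mod 41917 = 29848.
x_1 = 29848^2 mod 41917 = 41103.

29848, 41103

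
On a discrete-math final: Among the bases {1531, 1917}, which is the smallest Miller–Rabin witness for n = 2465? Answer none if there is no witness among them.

n − 1 = 2464 = 2^5 · 77, so s = 5 and d = 77.
Base 1531: x_0 = 1531^77 mod 2465 = 1. x_0 = 1, so 1531 is not a witness.
Base 1917: x_0 = 1917^77 mod 2465 = 1322. x_0 is neither 1 nor 2464, so continue squaring. x_1 = 1322^2 mod 2465 = 2464. x_1 ≡ −1, so 1917 is not a witness.
No listed base is a witness for 2465.

none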